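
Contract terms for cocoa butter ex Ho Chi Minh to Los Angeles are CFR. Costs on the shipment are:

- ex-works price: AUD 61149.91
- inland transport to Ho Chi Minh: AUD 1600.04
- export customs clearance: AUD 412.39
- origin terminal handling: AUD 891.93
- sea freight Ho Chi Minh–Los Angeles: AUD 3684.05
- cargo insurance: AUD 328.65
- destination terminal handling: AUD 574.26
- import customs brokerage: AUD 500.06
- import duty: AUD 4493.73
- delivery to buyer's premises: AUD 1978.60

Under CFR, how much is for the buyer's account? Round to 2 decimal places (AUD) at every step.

Buyer's account: AUD 7875.30

CFR: the seller pays costs through ocean freight to the destination port, but not insurance.
Seller's account: goods 61149.91 + inland to port 1600.04 + export clearance 412.39 + origin terminal 891.93 + freight 3684.05 = 67738.32
Buyer's account: insurance 328.65 + destination terminal 574.26 + brokerage 500.06 + duty 4493.73 + delivery 1978.60 = 7875.30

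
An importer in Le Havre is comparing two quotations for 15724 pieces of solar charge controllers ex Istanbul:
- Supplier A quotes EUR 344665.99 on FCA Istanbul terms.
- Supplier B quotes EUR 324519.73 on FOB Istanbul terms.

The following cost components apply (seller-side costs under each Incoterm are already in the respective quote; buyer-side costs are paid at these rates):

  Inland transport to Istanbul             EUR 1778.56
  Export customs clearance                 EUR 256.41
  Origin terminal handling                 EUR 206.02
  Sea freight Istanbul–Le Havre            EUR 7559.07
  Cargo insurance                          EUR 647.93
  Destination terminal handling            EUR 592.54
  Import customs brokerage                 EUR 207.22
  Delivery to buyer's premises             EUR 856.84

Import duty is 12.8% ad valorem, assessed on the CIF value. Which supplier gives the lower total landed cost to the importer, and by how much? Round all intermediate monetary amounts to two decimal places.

Supplier A (FCA):
CIF value = FCA price + origin terminal + freight + insurance = 344665.99 + 206.02 + 7559.07 + 647.93 = 353079.01
Import duty = 353079.01 × 12.8% = 45194.11
Buyer bears (A): 206.02 + 7559.07 + 647.93 + 592.54 + 207.22 + 856.84 = 10069.62
Landed cost (A) = invoice 344665.99 + 10069.62 + duty 45194.11 = 399929.72
Supplier B (FOB):
CIF value = FOB price + freight + insurance = 324519.73 + 7559.07 + 647.93 = 332726.73
Import duty = 332726.73 × 12.8% = 42589.02
Buyer bears (B): 7559.07 + 647.93 + 592.54 + 207.22 + 856.84 = 9863.60
Landed cost (B) = invoice 324519.73 + 9863.60 + duty 42589.02 = 376972.35
Difference = |399929.72 − 376972.35| = 22957.37

Supplier B is cheaper by EUR 22957.37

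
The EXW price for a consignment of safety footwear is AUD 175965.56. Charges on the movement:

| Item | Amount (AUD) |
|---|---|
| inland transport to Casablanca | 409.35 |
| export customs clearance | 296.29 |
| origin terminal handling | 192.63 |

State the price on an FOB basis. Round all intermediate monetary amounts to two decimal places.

FOB price: AUD 176863.83

From EXW to FOB, the seller additionally bears: inland to port, export clearance, origin terminal.
FOB price = 175965.56 + 409.35 + 296.29 + 192.63 = 176863.83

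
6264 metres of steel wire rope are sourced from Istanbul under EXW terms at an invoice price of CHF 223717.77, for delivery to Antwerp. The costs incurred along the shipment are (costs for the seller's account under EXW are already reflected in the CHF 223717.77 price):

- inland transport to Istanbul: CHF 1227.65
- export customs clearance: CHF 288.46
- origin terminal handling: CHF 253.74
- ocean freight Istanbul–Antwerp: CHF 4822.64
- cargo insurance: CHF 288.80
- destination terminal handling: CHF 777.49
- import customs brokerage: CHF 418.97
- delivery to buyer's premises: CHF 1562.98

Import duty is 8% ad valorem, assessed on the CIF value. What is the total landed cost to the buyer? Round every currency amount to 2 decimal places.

Total landed cost: CHF 251806.42

EXW: the seller makes goods available at their premises; the buyer bears all onward costs.
CIF value = EXW price + inland to port + export clearance + origin terminal + freight + insurance = 223717.77 + 1227.65 + 288.46 + 253.74 + 4822.64 + 288.80 = 230599.06
Import duty = 230599.06 × 8% = 18447.92
Buyer bears: inland to port 1227.65 + export clearance 288.46 + origin terminal 253.74 + freight 4822.64 + insurance 288.80 + destination terminal 777.49 + brokerage 418.97 + delivery 1562.98 + duty 18447.92 = 28088.65
Landed cost = invoice 223717.77 + 28088.65 = 251806.42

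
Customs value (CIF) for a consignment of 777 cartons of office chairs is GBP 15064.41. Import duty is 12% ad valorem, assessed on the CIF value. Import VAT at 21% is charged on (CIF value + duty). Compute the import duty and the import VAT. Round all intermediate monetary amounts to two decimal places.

Import duty = 15064.41 × 12% = 1807.73
VAT base = CIF + duty = 15064.41 + 1807.73 = 16872.14
Import VAT = 16872.14 × 21% = 3543.15

Import duty: GBP 1807.73; import VAT: GBP 3543.15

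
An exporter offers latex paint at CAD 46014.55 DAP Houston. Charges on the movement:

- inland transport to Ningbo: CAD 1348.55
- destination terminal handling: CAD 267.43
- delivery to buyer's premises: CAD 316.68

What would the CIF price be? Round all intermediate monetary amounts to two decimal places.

CIF price: CAD 45430.44

Not relevant to the conversion: inland to port — on the seller under both DAP and CIF; already in the DAP price and stays in the CIF price.
From DAP to CIF, the seller no longer bears: destination terminal, delivery.
CIF price = 46014.55 − 267.43 − 316.68 = 45430.44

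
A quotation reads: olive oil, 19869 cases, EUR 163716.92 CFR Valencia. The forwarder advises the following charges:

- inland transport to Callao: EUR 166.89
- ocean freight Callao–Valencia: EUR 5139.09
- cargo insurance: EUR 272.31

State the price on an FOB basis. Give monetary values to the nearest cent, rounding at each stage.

Not relevant to the conversion: inland to port — on the seller under both CFR and FOB; already in the CFR price and stays in the FOB price. insurance — on the buyer under both terms; not part of either seller's price.
From CFR to FOB, the seller no longer bears: freight.
FOB price = 163716.92 − 5139.09 = 158577.83

FOB price: EUR 158577.83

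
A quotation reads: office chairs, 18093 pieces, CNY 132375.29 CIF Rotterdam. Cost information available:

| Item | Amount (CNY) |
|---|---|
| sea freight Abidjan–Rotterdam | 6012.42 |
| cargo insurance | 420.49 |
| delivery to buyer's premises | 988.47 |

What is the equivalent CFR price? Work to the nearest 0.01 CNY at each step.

Not relevant to the conversion: freight — on the seller under both CIF and CFR; already in the CIF price and stays in the CFR price. delivery — on the buyer under both terms; not part of either seller's price.
From CIF to CFR, the seller no longer bears: insurance.
CFR price = 132375.29 − 420.49 = 131954.80

CFR price: CNY 131954.80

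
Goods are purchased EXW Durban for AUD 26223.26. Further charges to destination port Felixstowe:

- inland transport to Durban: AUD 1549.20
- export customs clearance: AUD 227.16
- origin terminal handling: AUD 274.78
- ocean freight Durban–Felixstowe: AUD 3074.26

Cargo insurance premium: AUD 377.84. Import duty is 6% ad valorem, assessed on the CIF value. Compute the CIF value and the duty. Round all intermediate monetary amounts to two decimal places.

CIF = EXW price + pre-shipment costs + freight + insurance
CIF = 26223.26 + 1549.20 + 227.16 + 274.78 + 3074.26 + 377.84 = 31726.50
Import duty = 31726.50 × 6% = 1903.59

CIF value: AUD 31726.50; import duty: AUD 1903.59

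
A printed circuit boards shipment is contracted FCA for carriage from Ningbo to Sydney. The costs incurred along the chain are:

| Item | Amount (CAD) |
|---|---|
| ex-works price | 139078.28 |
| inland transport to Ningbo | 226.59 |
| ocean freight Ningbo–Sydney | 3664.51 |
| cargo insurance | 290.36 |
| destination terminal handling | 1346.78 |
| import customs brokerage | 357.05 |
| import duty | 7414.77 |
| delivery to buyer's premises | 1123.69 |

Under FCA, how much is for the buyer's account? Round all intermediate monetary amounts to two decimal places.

FCA: the seller delivers export-cleared goods to the carrier; the buyer bears costs from that point.
Seller's account: goods 139078.28 + inland to port 226.59 = 139304.87
Buyer's account: freight 3664.51 + insurance 290.36 + destination terminal 1346.78 + brokerage 357.05 + duty 7414.77 + delivery 1123.69 = 14197.16

Buyer's account: CAD 14197.16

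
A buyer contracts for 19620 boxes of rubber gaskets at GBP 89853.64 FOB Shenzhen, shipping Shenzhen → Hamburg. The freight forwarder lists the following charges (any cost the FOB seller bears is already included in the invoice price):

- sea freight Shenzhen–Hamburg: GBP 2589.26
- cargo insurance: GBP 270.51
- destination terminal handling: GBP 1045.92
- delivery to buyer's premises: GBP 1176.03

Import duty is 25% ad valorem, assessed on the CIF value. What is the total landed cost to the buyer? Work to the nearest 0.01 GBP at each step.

FOB: the seller bears costs until goods are on board at the origin port; the buyer bears freight, insurance and all costs thereafter.
CIF value = FOB price + freight + insurance = 89853.64 + 2589.26 + 270.51 = 92713.41
Import duty = 92713.41 × 25% = 23178.35
Buyer bears: freight 2589.26 + insurance 270.51 + destination terminal 1045.92 + delivery 1176.03 + duty 23178.35 = 28260.07
Landed cost = invoice 89853.64 + 28260.07 = 118113.71

Total landed cost: GBP 118113.71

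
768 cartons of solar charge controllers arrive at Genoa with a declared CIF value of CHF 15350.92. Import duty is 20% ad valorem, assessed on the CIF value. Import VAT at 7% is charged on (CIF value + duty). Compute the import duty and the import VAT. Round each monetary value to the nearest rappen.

Import duty: CHF 3070.18; import VAT: CHF 1289.48

Import duty = 15350.92 × 20% = 3070.18
VAT base = CIF + duty = 15350.92 + 3070.18 = 18421.10
Import VAT = 18421.10 × 7% = 1289.48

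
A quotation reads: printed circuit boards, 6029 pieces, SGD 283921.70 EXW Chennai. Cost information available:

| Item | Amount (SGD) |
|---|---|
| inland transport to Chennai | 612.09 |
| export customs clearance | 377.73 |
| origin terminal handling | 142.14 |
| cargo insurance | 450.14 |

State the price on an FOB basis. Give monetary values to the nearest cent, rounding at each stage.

FOB price: SGD 285053.66

Not relevant to the conversion: insurance — on the buyer under both terms; not part of either seller's price.
From EXW to FOB, the seller additionally bears: inland to port, export clearance, origin terminal.
FOB price = 283921.70 + 612.09 + 377.73 + 142.14 = 285053.66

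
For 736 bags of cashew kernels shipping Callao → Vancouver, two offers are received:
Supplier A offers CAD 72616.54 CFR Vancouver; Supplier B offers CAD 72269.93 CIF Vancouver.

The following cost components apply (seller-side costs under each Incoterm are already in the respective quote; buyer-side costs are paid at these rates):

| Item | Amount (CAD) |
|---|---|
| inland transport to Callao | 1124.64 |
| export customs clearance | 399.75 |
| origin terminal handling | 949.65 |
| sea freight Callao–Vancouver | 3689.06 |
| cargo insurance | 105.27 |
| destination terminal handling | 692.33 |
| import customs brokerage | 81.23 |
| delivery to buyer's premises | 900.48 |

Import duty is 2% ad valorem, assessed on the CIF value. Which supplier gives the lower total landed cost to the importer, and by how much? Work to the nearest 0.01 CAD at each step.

Supplier B is cheaper by CAD 460.92

Supplier A (CFR):
CIF value = CFR price + insurance = 72616.54 + 105.27 = 72721.81
Import duty = 72721.81 × 2% = 1454.44
Buyer bears (A): 105.27 + 692.33 + 81.23 + 900.48 = 1779.31
Landed cost (A) = invoice 72616.54 + 1779.31 + duty 1454.44 = 75850.29
Supplier B (CIF):
The CIF price already equals the CIF value: 72269.93
Import duty = 72269.93 × 2% = 1445.40
Buyer bears (B): 692.33 + 81.23 + 900.48 = 1674.04
Landed cost (B) = invoice 72269.93 + 1674.04 + duty 1445.40 = 75389.37
Difference = |75850.29 − 75389.37| = 460.92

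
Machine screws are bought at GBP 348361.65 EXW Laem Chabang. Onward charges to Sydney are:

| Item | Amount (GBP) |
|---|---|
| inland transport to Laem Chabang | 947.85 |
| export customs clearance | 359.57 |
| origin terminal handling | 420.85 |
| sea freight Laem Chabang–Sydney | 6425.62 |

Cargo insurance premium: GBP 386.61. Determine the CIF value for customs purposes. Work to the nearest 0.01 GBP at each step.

CIF value: GBP 356902.15

CIF = EXW price + pre-shipment costs + freight + insurance
CIF = 348361.65 + 947.85 + 359.57 + 420.85 + 6425.62 + 386.61 = 356902.15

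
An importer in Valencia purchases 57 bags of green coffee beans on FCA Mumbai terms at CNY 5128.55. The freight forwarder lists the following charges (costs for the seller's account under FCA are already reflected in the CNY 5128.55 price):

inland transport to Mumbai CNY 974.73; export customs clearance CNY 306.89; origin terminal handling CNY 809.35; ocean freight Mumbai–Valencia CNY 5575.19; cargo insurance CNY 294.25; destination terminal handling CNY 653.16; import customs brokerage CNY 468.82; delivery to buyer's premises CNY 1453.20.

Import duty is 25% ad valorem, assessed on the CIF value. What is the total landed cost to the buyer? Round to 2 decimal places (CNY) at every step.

Total landed cost: CNY 17334.36

FCA: the seller delivers export-cleared goods to the carrier; the buyer bears costs from that point.
Already in the invoice (seller's account under FCA): inland to port, export clearance — exclude.
CIF value = FCA price + origin terminal + freight + insurance = 5128.55 + 809.35 + 5575.19 + 294.25 = 11807.34
Import duty = 11807.34 × 25% = 2951.84
Buyer bears: origin terminal 809.35 + freight 5575.19 + insurance 294.25 + destination terminal 653.16 + brokerage 468.82 + delivery 1453.20 + duty 2951.84 = 12205.81
Landed cost = invoice 5128.55 + 12205.81 = 17334.36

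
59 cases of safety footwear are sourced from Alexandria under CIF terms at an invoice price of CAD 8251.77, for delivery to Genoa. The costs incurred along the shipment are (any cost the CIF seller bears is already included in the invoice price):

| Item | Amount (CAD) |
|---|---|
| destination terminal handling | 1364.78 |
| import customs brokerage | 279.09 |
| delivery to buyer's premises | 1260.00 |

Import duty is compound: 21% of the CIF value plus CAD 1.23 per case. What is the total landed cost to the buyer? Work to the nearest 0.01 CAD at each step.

Total landed cost: CAD 12961.08

CIF: the seller pays costs through ocean freight and marine insurance to the destination port.
The CIF price already equals the CIF value: 8251.77
Ad valorem component: 8251.77 × 21% = 1732.87
Specific component: 59 × 1.23 = 72.57
Import duty = 1732.87 + 72.57 = 1805.44
Buyer bears: destination terminal 1364.78 + brokerage 279.09 + delivery 1260.00 + duty 1805.44 = 4709.31
Landed cost = invoice 8251.77 + 4709.31 = 12961.08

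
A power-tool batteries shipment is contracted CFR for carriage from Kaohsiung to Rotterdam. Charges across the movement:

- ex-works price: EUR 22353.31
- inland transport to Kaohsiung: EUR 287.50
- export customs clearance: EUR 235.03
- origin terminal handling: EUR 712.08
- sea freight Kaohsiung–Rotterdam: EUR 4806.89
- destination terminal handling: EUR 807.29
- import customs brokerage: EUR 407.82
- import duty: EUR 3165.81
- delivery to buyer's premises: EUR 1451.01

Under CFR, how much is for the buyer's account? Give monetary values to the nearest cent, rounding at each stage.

CFR: the seller pays costs through ocean freight to the destination port, but not insurance.
Seller's account: goods 22353.31 + inland to port 287.50 + export clearance 235.03 + origin terminal 712.08 + freight 4806.89 = 28394.81
Buyer's account: destination terminal 807.29 + brokerage 407.82 + duty 3165.81 + delivery 1451.01 = 5831.93

Buyer's account: EUR 5831.93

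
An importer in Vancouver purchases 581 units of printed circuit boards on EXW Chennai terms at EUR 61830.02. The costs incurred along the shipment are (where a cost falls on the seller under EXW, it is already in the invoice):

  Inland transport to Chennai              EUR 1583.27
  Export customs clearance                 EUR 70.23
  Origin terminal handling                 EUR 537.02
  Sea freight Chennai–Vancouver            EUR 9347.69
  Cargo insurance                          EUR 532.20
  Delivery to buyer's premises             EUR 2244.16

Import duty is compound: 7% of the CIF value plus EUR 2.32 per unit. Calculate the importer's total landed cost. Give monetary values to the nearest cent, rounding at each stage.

EXW: the seller makes goods available at their premises; the buyer bears all onward costs.
CIF value = EXW price + inland to port + export clearance + origin terminal + freight + insurance = 61830.02 + 1583.27 + 70.23 + 537.02 + 9347.69 + 532.20 = 73900.43
Ad valorem component: 73900.43 × 7% = 5173.03
Specific component: 581 × 2.32 = 1347.92
Import duty = 5173.03 + 1347.92 = 6520.95
Buyer bears: inland to port 1583.27 + export clearance 70.23 + origin terminal 537.02 + freight 9347.69 + insurance 532.20 + delivery 2244.16 + duty 6520.95 = 20835.52
Landed cost = invoice 61830.02 + 20835.52 = 82665.54

Total landed cost: EUR 82665.54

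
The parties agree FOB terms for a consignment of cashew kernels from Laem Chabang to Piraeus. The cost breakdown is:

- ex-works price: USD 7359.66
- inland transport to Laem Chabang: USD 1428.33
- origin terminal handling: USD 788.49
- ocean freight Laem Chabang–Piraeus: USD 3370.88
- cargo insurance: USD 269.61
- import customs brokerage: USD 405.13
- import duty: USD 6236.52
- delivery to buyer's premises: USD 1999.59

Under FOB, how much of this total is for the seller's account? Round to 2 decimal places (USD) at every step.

Seller's account: USD 9576.48

FOB: the seller bears costs until goods are on board at the origin port; the buyer bears freight, insurance and all costs thereafter.
Seller's account: goods 7359.66 + inland to port 1428.33 + origin terminal 788.49 = 9576.48
Buyer's account: freight 3370.88 + insurance 269.61 + brokerage 405.13 + duty 6236.52 + delivery 1999.59 = 12281.73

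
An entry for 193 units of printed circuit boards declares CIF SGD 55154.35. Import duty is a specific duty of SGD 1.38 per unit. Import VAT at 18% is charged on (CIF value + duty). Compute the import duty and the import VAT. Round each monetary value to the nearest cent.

Import duty: SGD 266.34; import VAT: SGD 9975.72

Import duty = 193 × 1.38 = 266.34
VAT base = CIF + duty = 55154.35 + 266.34 = 55420.69
Import VAT = 55420.69 × 18% = 9975.72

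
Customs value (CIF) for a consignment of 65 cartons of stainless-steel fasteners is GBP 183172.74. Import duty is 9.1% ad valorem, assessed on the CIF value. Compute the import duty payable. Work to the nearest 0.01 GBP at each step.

Import duty: GBP 16668.72

Import duty = 183172.74 × 9.1% = 16668.72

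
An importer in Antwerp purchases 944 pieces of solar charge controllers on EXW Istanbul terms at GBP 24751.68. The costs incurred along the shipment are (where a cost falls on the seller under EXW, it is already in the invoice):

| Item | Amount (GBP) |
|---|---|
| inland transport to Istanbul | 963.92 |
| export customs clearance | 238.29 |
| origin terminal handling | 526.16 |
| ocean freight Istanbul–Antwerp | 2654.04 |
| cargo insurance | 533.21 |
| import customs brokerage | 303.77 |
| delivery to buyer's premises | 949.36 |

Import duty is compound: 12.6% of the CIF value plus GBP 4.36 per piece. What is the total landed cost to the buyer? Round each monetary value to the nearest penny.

EXW: the seller makes goods available at their premises; the buyer bears all onward costs.
CIF value = EXW price + inland to port + export clearance + origin terminal + freight + insurance = 24751.68 + 963.92 + 238.29 + 526.16 + 2654.04 + 533.21 = 29667.30
Ad valorem component: 29667.30 × 12.6% = 3738.08
Specific component: 944 × 4.36 = 4115.84
Import duty = 3738.08 + 4115.84 = 7853.92
Buyer bears: inland to port 963.92 + export clearance 238.29 + origin terminal 526.16 + freight 2654.04 + insurance 533.21 + brokerage 303.77 + delivery 949.36 + duty 7853.92 = 14022.67
Landed cost = invoice 24751.68 + 14022.67 = 38774.35

Total landed cost: GBP 38774.35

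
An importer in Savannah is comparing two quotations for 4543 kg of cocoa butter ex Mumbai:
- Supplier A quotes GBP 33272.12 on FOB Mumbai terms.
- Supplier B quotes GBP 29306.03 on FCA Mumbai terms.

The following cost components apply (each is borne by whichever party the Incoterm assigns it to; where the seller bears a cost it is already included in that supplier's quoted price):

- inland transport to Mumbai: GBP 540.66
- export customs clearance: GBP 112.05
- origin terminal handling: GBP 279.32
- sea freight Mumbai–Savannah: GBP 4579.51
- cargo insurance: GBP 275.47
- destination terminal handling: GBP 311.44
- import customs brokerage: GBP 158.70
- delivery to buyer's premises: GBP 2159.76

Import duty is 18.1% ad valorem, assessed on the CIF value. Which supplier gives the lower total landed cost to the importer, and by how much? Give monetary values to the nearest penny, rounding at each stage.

Supplier A (FOB):
CIF value = FOB price + freight + insurance = 33272.12 + 4579.51 + 275.47 = 38127.10
Import duty = 38127.10 × 18.1% = 6901.01
Buyer bears (A): 4579.51 + 275.47 + 311.44 + 158.70 + 2159.76 = 7484.88
Landed cost (A) = invoice 33272.12 + 7484.88 + duty 6901.01 = 47658.01
Supplier B (FCA):
CIF value = FCA price + origin terminal + freight + insurance = 29306.03 + 279.32 + 4579.51 + 275.47 = 34440.33
Import duty = 34440.33 × 18.1% = 6233.70
Buyer bears (B): 279.32 + 4579.51 + 275.47 + 311.44 + 158.70 + 2159.76 = 7764.20
Landed cost (B) = invoice 29306.03 + 7764.20 + duty 6233.70 = 43303.93
Difference = |47658.01 − 43303.93| = 4354.08

Supplier B is cheaper by GBP 4354.08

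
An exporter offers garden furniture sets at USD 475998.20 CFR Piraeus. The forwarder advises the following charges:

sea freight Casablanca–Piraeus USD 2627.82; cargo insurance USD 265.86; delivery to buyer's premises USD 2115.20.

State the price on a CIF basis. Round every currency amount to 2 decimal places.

CIF price: USD 476264.06

Not relevant to the conversion: freight — on the seller under both CFR and CIF; already in the CFR price and stays in the CIF price. delivery — on the buyer under both terms; not part of either seller's price.
From CFR to CIF, the seller additionally bears: insurance.
CIF price = 475998.20 + 265.86 = 476264.06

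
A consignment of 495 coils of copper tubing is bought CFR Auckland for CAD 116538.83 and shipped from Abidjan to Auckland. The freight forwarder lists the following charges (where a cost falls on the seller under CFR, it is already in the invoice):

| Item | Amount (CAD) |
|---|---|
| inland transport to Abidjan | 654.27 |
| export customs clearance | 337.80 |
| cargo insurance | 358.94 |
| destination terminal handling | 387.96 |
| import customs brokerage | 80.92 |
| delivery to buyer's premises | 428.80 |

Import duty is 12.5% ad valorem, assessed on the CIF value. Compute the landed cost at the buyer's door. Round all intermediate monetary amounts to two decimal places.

CFR: the seller pays costs through ocean freight to the destination port, but not insurance.
Already in the invoice (seller's account under CFR): inland to port, export clearance — exclude.
CIF value = CFR price + insurance = 116538.83 + 358.94 = 116897.77
Import duty = 116897.77 × 12.5% = 14612.22
Buyer bears: insurance 358.94 + destination terminal 387.96 + brokerage 80.92 + delivery 428.80 + duty 14612.22 = 15868.84
Landed cost = invoice 116538.83 + 15868.84 = 132407.67

Total landed cost: CAD 132407.67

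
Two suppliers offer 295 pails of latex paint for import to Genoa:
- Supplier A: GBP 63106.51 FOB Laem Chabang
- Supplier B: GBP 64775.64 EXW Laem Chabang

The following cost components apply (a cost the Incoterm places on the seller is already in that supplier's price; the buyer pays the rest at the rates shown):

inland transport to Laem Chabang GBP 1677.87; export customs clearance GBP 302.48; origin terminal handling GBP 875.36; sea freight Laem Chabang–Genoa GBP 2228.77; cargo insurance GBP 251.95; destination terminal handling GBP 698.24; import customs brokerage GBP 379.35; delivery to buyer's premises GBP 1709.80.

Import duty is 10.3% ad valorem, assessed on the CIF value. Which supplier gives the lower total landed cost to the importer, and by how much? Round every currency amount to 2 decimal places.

Supplier A is cheaper by GBP 4990.90

Supplier A (FOB):
CIF value = FOB price + freight + insurance = 63106.51 + 2228.77 + 251.95 = 65587.23
Import duty = 65587.23 × 10.3% = 6755.48
Buyer bears (A): 2228.77 + 251.95 + 698.24 + 379.35 + 1709.80 = 5268.11
Landed cost (A) = invoice 63106.51 + 5268.11 + duty 6755.48 = 75130.10
Supplier B (EXW):
CIF value = EXW price + inland to port + export clearance + origin terminal + freight + insurance = 64775.64 + 1677.87 + 302.48 + 875.36 + 2228.77 + 251.95 = 70112.07
Import duty = 70112.07 × 10.3% = 7221.54
Buyer bears (B): 1677.87 + 302.48 + 875.36 + 2228.77 + 251.95 + 698.24 + 379.35 + 1709.80 = 8123.82
Landed cost (B) = invoice 64775.64 + 8123.82 + duty 7221.54 = 80121.00
Difference = |75130.10 − 80121.00| = 4990.90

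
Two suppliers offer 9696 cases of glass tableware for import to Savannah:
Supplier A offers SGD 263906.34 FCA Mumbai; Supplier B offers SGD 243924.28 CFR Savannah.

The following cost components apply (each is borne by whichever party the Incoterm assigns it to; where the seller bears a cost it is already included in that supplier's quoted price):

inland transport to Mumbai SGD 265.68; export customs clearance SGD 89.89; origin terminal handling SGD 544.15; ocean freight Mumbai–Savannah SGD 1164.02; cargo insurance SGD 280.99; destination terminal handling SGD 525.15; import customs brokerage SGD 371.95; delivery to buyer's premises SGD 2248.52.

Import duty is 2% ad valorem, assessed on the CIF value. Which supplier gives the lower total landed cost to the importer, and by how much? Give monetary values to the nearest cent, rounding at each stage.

Supplier B is cheaper by SGD 22124.03

Supplier A (FCA):
CIF value = FCA price + origin terminal + freight + insurance = 263906.34 + 544.15 + 1164.02 + 280.99 = 265895.50
Import duty = 265895.50 × 2% = 5317.91
Buyer bears (A): 544.15 + 1164.02 + 280.99 + 525.15 + 371.95 + 2248.52 = 5134.78
Landed cost (A) = invoice 263906.34 + 5134.78 + duty 5317.91 = 274359.03
Supplier B (CFR):
CIF value = CFR price + insurance = 243924.28 + 280.99 = 244205.27
Import duty = 244205.27 × 2% = 4884.11
Buyer bears (B): 280.99 + 525.15 + 371.95 + 2248.52 = 3426.61
Landed cost (B) = invoice 243924.28 + 3426.61 + duty 4884.11 = 252235.00
Difference = |274359.03 − 252235.00| = 22124.03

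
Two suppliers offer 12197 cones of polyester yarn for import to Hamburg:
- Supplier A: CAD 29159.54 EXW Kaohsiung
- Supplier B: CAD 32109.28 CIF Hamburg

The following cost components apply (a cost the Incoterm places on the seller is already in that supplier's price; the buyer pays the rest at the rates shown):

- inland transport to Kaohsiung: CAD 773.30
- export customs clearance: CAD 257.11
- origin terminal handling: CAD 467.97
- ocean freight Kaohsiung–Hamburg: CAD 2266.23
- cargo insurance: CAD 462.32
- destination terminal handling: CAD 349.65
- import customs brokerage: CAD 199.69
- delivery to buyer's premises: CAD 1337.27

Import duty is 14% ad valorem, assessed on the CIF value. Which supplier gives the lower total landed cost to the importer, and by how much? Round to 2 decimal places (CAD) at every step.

Supplier A (EXW):
CIF value = EXW price + inland to port + export clearance + origin terminal + freight + insurance = 29159.54 + 773.30 + 257.11 + 467.97 + 2266.23 + 462.32 = 33386.47
Import duty = 33386.47 × 14% = 4674.11
Buyer bears (A): 773.30 + 257.11 + 467.97 + 2266.23 + 462.32 + 349.65 + 199.69 + 1337.27 = 6113.54
Landed cost (A) = invoice 29159.54 + 6113.54 + duty 4674.11 = 39947.19
Supplier B (CIF):
The CIF price already equals the CIF value: 32109.28
Import duty = 32109.28 × 14% = 4495.30
Buyer bears (B): 349.65 + 199.69 + 1337.27 = 1886.61
Landed cost (B) = invoice 32109.28 + 1886.61 + duty 4495.30 = 38491.19
Difference = |39947.19 − 38491.19| = 1456.00

Supplier B is cheaper by CAD 1456.00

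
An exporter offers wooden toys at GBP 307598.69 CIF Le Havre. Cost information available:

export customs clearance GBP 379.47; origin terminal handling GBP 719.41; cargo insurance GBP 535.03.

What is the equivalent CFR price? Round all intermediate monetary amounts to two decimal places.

Not relevant to the conversion: export clearance, origin terminal — on the seller under both CIF and CFR; already in the CIF price and stays in the CFR price.
From CIF to CFR, the seller no longer bears: insurance.
CFR price = 307598.69 − 535.03 = 307063.66

CFR price: GBP 307063.66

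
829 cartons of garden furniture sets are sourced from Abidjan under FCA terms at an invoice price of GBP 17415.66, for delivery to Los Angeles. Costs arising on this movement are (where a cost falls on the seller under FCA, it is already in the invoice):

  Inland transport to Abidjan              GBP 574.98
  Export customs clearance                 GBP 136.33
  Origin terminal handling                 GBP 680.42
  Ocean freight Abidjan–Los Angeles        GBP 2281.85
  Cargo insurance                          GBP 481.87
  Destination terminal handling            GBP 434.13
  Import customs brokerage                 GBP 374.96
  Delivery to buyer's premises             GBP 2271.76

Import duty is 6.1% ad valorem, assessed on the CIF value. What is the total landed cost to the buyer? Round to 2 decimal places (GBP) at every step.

FCA: the seller delivers export-cleared goods to the carrier; the buyer bears costs from that point.
Already in the invoice (seller's account under FCA): inland to port, export clearance — exclude.
CIF value = FCA price + origin terminal + freight + insurance = 17415.66 + 680.42 + 2281.85 + 481.87 = 20859.80
Import duty = 20859.80 × 6.1% = 1272.45
Buyer bears: origin terminal 680.42 + freight 2281.85 + insurance 481.87 + destination terminal 434.13 + brokerage 374.96 + delivery 2271.76 + duty 1272.45 = 7797.44
Landed cost = invoice 17415.66 + 7797.44 = 25213.10

Total landed cost: GBP 25213.10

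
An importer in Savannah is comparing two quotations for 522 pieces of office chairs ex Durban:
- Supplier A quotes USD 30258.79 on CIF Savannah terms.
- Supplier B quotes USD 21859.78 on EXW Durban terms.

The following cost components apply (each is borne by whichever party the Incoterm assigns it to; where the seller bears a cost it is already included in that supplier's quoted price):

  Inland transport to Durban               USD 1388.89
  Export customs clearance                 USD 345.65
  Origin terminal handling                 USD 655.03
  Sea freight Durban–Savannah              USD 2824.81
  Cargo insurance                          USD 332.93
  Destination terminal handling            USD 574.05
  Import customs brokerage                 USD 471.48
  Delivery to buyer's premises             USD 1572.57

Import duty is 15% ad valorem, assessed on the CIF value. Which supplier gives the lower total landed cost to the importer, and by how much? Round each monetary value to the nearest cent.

Supplier B is cheaper by USD 3279.46

Supplier A (CIF):
The CIF price already equals the CIF value: 30258.79
Import duty = 30258.79 × 15% = 4538.82
Buyer bears (A): 574.05 + 471.48 + 1572.57 = 2618.10
Landed cost (A) = invoice 30258.79 + 2618.10 + duty 4538.82 = 37415.71
Supplier B (EXW):
CIF value = EXW price + inland to port + export clearance + origin terminal + freight + insurance = 21859.78 + 1388.89 + 345.65 + 655.03 + 2824.81 + 332.93 = 27407.09
Import duty = 27407.09 × 15% = 4111.06
Buyer bears (B): 1388.89 + 345.65 + 655.03 + 2824.81 + 332.93 + 574.05 + 471.48 + 1572.57 = 8165.41
Landed cost (B) = invoice 21859.78 + 8165.41 + duty 4111.06 = 34136.25
Difference = |37415.71 − 34136.25| = 3279.46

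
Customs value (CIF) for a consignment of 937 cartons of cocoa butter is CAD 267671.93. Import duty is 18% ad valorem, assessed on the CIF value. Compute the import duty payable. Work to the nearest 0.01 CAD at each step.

Import duty: CAD 48180.95

Import duty = 267671.93 × 18% = 48180.95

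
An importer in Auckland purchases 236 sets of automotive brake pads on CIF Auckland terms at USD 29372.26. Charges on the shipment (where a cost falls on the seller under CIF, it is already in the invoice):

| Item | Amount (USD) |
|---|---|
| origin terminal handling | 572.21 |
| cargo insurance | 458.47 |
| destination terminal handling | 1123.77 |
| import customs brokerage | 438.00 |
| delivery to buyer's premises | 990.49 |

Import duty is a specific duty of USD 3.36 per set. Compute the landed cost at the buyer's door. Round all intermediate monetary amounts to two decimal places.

Total landed cost: USD 32717.48

CIF: the seller pays costs through ocean freight and marine insurance to the destination port.
Already in the invoice (seller's account under CIF): origin terminal, insurance — exclude.
The CIF price already equals the CIF value: 29372.26
Import duty = 236 × 3.36 = 792.96
Buyer bears: destination terminal 1123.77 + brokerage 438.00 + delivery 990.49 + duty 792.96 = 3345.22
Landed cost = invoice 29372.26 + 3345.22 = 32717.48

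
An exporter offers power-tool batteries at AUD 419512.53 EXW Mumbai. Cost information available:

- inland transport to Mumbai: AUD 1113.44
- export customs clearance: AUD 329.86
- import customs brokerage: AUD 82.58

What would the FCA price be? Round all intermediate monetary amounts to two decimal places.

Not relevant to the conversion: brokerage — on the buyer under both terms; not part of either seller's price.
From EXW to FCA, the seller additionally bears: inland to port, export clearance.
FCA price = 419512.53 + 1113.44 + 329.86 = 420955.83

FCA price: AUD 420955.83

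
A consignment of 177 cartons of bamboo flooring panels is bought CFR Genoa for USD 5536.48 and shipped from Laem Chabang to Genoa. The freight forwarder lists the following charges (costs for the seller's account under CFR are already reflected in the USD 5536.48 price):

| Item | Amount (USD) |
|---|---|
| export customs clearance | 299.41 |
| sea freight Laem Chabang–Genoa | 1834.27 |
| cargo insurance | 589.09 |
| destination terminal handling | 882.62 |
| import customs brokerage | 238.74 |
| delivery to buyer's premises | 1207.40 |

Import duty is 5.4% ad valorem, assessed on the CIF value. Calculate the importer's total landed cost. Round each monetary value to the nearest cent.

Total landed cost: USD 8785.11

CFR: the seller pays costs through ocean freight to the destination port, but not insurance.
Already in the invoice (seller's account under CFR): export clearance, freight — exclude.
CIF value = CFR price + insurance = 5536.48 + 589.09 = 6125.57
Import duty = 6125.57 × 5.4% = 330.78
Buyer bears: insurance 589.09 + destination terminal 882.62 + brokerage 238.74 + delivery 1207.40 + duty 330.78 = 3248.63
Landed cost = invoice 5536.48 + 3248.63 = 8785.11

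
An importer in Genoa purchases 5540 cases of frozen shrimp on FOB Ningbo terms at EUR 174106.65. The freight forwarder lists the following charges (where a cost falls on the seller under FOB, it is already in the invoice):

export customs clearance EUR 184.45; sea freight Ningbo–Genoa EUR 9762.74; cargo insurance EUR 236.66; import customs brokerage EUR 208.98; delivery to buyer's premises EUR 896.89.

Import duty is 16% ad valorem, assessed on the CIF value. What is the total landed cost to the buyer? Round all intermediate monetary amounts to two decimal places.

FOB: the seller bears costs until goods are on board at the origin port; the buyer bears freight, insurance and all costs thereafter.
Already in the invoice (seller's account under FOB): export clearance — exclude.
CIF value = FOB price + freight + insurance = 174106.65 + 9762.74 + 236.66 = 184106.05
Import duty = 184106.05 × 16% = 29456.97
Buyer bears: freight 9762.74 + insurance 236.66 + brokerage 208.98 + delivery 896.89 + duty 29456.97 = 40562.24
Landed cost = invoice 174106.65 + 40562.24 = 214668.89

Total landed cost: EUR 214668.89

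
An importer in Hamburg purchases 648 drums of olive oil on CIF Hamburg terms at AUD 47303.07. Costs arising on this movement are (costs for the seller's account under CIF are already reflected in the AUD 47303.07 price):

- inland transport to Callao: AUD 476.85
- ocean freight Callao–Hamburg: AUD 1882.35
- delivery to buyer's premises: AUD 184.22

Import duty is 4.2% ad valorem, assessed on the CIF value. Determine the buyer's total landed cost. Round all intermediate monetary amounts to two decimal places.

Total landed cost: AUD 49474.02

CIF: the seller pays costs through ocean freight and marine insurance to the destination port.
Already in the invoice (seller's account under CIF): inland to port, freight — exclude.
The CIF price already equals the CIF value: 47303.07
Import duty = 47303.07 × 4.2% = 1986.73
Buyer bears: delivery 184.22 + duty 1986.73 = 2170.95
Landed cost = invoice 47303.07 + 2170.95 = 49474.02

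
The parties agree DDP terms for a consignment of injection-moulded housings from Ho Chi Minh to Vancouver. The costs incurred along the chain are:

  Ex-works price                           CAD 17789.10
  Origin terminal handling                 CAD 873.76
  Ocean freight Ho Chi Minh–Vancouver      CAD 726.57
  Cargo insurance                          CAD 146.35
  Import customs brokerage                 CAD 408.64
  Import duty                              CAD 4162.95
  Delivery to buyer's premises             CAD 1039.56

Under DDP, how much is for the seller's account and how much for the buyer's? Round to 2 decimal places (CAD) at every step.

DDP: the seller bears all costs including import duty.
Seller's account: goods 17789.10 + origin terminal 873.76 + freight 726.57 + insurance 146.35 + brokerage 408.64 + duty 4162.95 + delivery 1039.56 = 25146.93
Buyer's account: 0.00

Seller: CAD 25146.93; buyer: CAD 0.00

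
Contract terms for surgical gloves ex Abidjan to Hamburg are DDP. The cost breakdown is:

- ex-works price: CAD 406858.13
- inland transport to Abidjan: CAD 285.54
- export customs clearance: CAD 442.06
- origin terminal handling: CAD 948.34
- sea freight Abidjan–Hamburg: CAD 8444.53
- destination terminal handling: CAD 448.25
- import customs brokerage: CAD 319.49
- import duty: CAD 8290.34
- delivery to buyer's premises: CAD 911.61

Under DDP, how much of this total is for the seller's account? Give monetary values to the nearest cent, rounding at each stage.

DDP: the seller bears all costs including import duty.
Seller's account: goods 406858.13 + inland to port 285.54 + export clearance 442.06 + origin terminal 948.34 + freight 8444.53 + destination terminal 448.25 + brokerage 319.49 + duty 8290.34 + delivery 911.61 = 426948.29
Buyer's account: 0.00

Seller's account: CAD 426948.29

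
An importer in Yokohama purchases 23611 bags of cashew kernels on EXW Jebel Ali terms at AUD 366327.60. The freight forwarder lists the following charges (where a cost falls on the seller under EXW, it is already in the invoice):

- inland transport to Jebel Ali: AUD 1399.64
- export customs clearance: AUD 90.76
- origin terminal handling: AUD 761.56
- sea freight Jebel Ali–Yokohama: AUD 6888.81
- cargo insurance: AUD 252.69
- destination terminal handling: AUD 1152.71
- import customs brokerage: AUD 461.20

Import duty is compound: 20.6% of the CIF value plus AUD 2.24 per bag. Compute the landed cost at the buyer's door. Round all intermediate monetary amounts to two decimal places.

Total landed cost: AUD 507622.15

EXW: the seller makes goods available at their premises; the buyer bears all onward costs.
CIF value = EXW price + inland to port + export clearance + origin terminal + freight + insurance = 366327.60 + 1399.64 + 90.76 + 761.56 + 6888.81 + 252.69 = 375721.06
Ad valorem component: 375721.06 × 20.6% = 77398.54
Specific component: 23611 × 2.24 = 52888.64
Import duty = 77398.54 + 52888.64 = 130287.18
Buyer bears: inland to port 1399.64 + export clearance 90.76 + origin terminal 761.56 + freight 6888.81 + insurance 252.69 + destination terminal 1152.71 + brokerage 461.20 + duty 130287.18 = 141294.55
Landed cost = invoice 366327.60 + 141294.55 = 507622.15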